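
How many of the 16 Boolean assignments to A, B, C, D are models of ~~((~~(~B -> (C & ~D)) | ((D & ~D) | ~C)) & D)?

Initial set: {~~((~~(~B -> (C & ~D)) | ((D & ~D) | ~C)) & D)}.
~~((~~(~B -> (C & ~D)) | ((D & ~D) | ~C)) & D): drop double negation, giving ((~~(~B -> (C & ~D)) | ((D & ~D) | ~C)) & D).
((~~(~B -> (C & ~D)) | ((D & ~D) | ~C)) & D): α-rule — add (~~(~B -> (C & ~D)) | ((D & ~D) | ~C)), D.
(~~(~B -> (C & ~D)) | ((D & ~D) | ~C)): β-rule — branch into ~~(~B -> (C & ~D))  //  ((D & ~D) | ~C).
  branch 1 (add ~~(~B -> (C & ~D))):
    ~~(~B -> (C & ~D)): drop double negation, giving (~B -> (C & ~D)).
    (~B -> (C & ~D)): β-rule — branch into ~~B  //  (C & ~D).
      branch 1.1 (add ~~B):
        ○ open, literals {B=1, D=1}.
      branch 1.2 (add (C & ~D)):
        (C & ~D): α-rule — add C, ~D.
        × closes — contains both D and ~D.
  branch 2 (add ((D & ~D) | ~C)):
    ((D & ~D) | ~C): β-rule — branch into (D & ~D)  //  ~C.
      branch 2.1 (add (D & ~D)):
        (D & ~D): α-rule — add D, ~D.
        × closes — contains both D and ~D.
      branch 2.2 (add ~C):
        ○ open, literals {C=0, D=1}.
2 branches closed, 2 open.
Each open branch fixes some atoms; the unmentioned ones are free. Counting distinct full assignments: branch {B=1, D=1} (A, C) contributes 4 new; branch {C=0, D=1} (A, B) contributes 2 new. Total: 6.

6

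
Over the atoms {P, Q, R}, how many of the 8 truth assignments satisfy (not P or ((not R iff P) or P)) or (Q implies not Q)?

Initial set: {T ((not P or ((not R iff P) or P)) or (Q implies not Q))}.
T ((not P or ((not R iff P) or P)) or (Q implies not Q)): β-rule — branch into T (not P or ((not R iff P) or P))  //  T (Q implies not Q).
  branch 1 (add T (not P or ((not R iff P) or P))):
    T (not P or ((not R iff P) or P)): β-rule — branch into T not P  //  T ((not R iff P) or P).
      branch 1.1 (add T not P):
        ○ open, literals {P=false}.
      branch 1.2 (add T ((not R iff P) or P)):
        T ((not R iff P) or P): β-rule — branch into T (not R iff P)  //  T P.
          branch 1.2.1 (add T (not R iff P)):
            T (not R iff P): β-rule — branch into T not R, T P  //  F not R, F P.
              branch 1.2.1.1 (add T not R, T P):
                ○ open, literals {P=true, R=false}.
              branch 1.2.1.2 (add F not R, F P):
                ○ open, literals {P=false, R=true}.
          branch 1.2.2 (add T P):
            ○ open, literals {P=true}.
  branch 2 (add T (Q implies not Q)):
    T (Q implies not Q): β-rule — branch into F Q  //  T not Q.
      branch 2.1 (add F Q):
        ○ open, literals {Q=false}.
      branch 2.2 (add T not Q):
        ○ open, literals {Q=false}.
0 branches closed, 6 open.
Each open branch fixes some atoms; the unmentioned ones are free. Counting distinct full assignments: branch {P=false} (Q, R) contributes 4 new; branch {P=true, R=false} (Q) contributes 2 new; branch {P=false, R=true} (Q) contributes 0 new; branch {P=true} (Q, R) contributes 2 new; branch {Q=false} (P, R) contributes 0 new; branch {Q=false} (P, R) contributes 0 new. Total: 8.

8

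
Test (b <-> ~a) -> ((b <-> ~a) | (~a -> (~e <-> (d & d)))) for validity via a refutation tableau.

Assume the negation and expand:
Initial set: {~((b <-> ~a) -> ((b <-> ~a) | (~a -> (~e <-> (d & d)))))}.
~((b <-> ~a) -> ((b <-> ~a) | (~a -> (~e <-> (d & d))))): α-rule — add (b <-> ~a), ~((b <-> ~a) | (~a -> (~e <-> (d & d)))).
~((b <-> ~a) | (~a -> (~e <-> (d & d)))): α-rule — add ~(b <-> ~a), ~(~a -> (~e <-> (d & d))).
~(~a -> (~e <-> (d & d))): α-rule — add ~a, ~(~e <-> (d & d)).
(b <-> ~a): β-rule — branch into b, ~a  //  ~b, ~~a.
  branch 1 (add b, ~a):
    ~(b <-> ~a): β-rule — branch into b, ~~a  //  ~b, ~a.
      branch 1.1 (add b, ~~a):
        × closes — contains both a and ~a.
      branch 1.2 (add ~b, ~a):
        × closes — contains both b and ~b.
  branch 2 (add ~b, ~~a):
    × closes — contains both a and ~a.
All 3 branches close.
Every branch closed, so the negation is unsatisfiable and the formula is valid.

Valid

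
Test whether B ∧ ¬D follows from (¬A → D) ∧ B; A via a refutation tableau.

No

Initial set: {T ((¬A → D) ∧ B); T A; F (B ∧ ¬D)}.
T ((¬A → D) ∧ B): α-rule — add T (¬A → D), T B.
F (B ∧ ¬D): β-rule — branch into F B  //  F ¬D.
  branch 1 (add F B):
    × closes — contains both B and ¬B.
  branch 2 (add F ¬D):
    T (¬A → D): β-rule — branch into F ¬A  //  T D.
      branch 2.1 (add F ¬A):
        ○ open, literals {A=T, B=T, D=T}.
      branch 2.2 (add T D):
        ○ open, literals {A=T, B=T, D=T}.
1 branch closed, 2 open.
An open branch gives a countermodel: A=T, B=T, D=T (unmentioned atoms arbitrary); the premises hold there but the conclusion fails.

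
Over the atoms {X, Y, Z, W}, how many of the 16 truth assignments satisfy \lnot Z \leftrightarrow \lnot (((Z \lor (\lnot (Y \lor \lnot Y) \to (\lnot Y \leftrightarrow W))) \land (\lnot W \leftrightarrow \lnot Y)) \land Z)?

12

Initial set: {T (\lnot Z \leftrightarrow \lnot (((Z \lor (\lnot (Y \lor \lnot Y) \to (\lnot Y \leftrightarrow W))) \land (\lnot W \leftrightarrow \lnot Y)) \land Z))}.
T (\lnot Z \leftrightarrow \lnot (((Z \lor (\lnot (Y \lor \lnot Y) \to (\lnot Y \leftrightarrow W))) \land (\lnot W \leftrightarrow \lnot Y)) \land Z)): β-rule — branch into T \lnot Z, T \lnot (((Z \lor (\lnot (Y \lor \lnot Y) \to (\lnot Y \leftrightarrow W))) \land (\lnot W \leftrightarrow \lnot Y)) \land Z)  //  F \lnot Z, F \lnot (((Z \lor (\lnot (Y \lor \lnot Y) \to (\lnot Y \leftrightarrow W))) \land (\lnot W \leftrightarrow \lnot Y)) \land Z).
  branch 1 (add T \lnot Z, T \lnot (((Z \lor (\lnot (Y \lor \lnot Y) \to (\lnot Y \leftrightarrow W))) \land (\lnot W \leftrightarrow \lnot Y)) \land Z)):
    T \lnot (((Z \lor (\lnot (Y \lor \lnot Y) \to (\lnot Y \leftrightarrow W))) \land (\lnot W \leftrightarrow \lnot Y)) \land Z): β-rule — branch into F ((Z \lor (\lnot (Y \lor \lnot Y) \to (\lnot Y \leftrightarrow W))) \land (\lnot W \leftrightarrow \lnot Y))  //  F Z.
      branch 1.1 (add F ((Z \lor (\lnot (Y \lor \lnot Y) \to (\lnot Y \leftrightarrow W))) \land (\lnot W \leftrightarrow \lnot Y))):
        F ((Z \lor (\lnot (Y \lor \lnot Y) \to (\lnot Y \leftrightarrow W))) \land (\lnot W \leftrightarrow \lnot Y)): β-rule — branch into F (Z \lor (\lnot (Y \lor \lnot Y) \to (\lnot Y \leftrightarrow W)))  //  F (\lnot W \leftrightarrow \lnot Y).
          branch 1.1.1 (add F (Z \lor (\lnot (Y \lor \lnot Y) \to (\lnot Y \leftrightarrow W)))):
            F (Z \lor (\lnot (Y \lor \lnot Y) \to (\lnot Y \leftrightarrow W))): α-rule — add F Z, F (\lnot (Y \lor \lnot Y) \to (\lnot Y \leftrightarrow W)).
            F (\lnot (Y \lor \lnot Y) \to (\lnot Y \leftrightarrow W)): α-rule — add T \lnot (Y \lor \lnot Y), F (\lnot Y \leftrightarrow W).
            T \lnot (Y \lor \lnot Y): α-rule — add F Y, F \lnot Y.
            × closes — contains both Y and \lnot Y.
          branch 1.1.2 (add F (\lnot W \leftrightarrow \lnot Y)):
            F (\lnot W \leftrightarrow \lnot Y): β-rule — branch into T \lnot W, F \lnot Y  //  F \lnot W, T \lnot Y.
              branch 1.1.2.1 (add T \lnot W, F \lnot Y):
                ○ open, literals {W=F, Y=T, Z=F}.
              branch 1.1.2.2 (add F \lnot W, T \lnot Y):
                ○ open, literals {W=T, Y=F, Z=F}.
      branch 1.2 (add F Z):
        ○ open, literals {Z=F}.
  branch 2 (add F \lnot Z, F \lnot (((Z \lor (\lnot (Y \lor \lnot Y) \to (\lnot Y \leftrightarrow W))) \land (\lnot W \leftrightarrow \lnot Y)) \land Z)):
    F \lnot (((Z \lor (\lnot (Y \lor \lnot Y) \to (\lnot Y \leftrightarrow W))) \land (\lnot W \leftrightarrow \lnot Y)) \land Z): α-rule — add T ((Z \lor (\lnot (Y \lor \lnot Y) \to (\lnot Y \leftrightarrow W))) \land (\lnot W \leftrightarrow \lnot Y)), T Z.
    T ((Z \lor (\lnot (Y \lor \lnot Y) \to (\lnot Y \leftrightarrow W))) \land (\lnot W \leftrightarrow \lnot Y)): α-rule — add T (Z \lor (\lnot (Y \lor \lnot Y) \to (\lnot Y \leftrightarrow W))), T (\lnot W \leftrightarrow \lnot Y).
    T (Z \lor (\lnot (Y \lor \lnot Y) \to (\lnot Y \leftrightarrow W))): β-rule — branch into T Z  //  T (\lnot (Y \lor \lnot Y) \to (\lnot Y \leftrightarrow W)).
      branch 2.1 (add T Z):
        T (\lnot W \leftrightarrow \lnot Y): β-rule — branch into T \lnot W, T \lnot Y  //  F \lnot W, F \lnot Y.
          branch 2.1.1 (add T \lnot W, T \lnot Y):
            ○ open, literals {W=F, Y=F, Z=T}.
          branch 2.1.2 (add F \lnot W, F \lnot Y):
            ○ open, literals {W=T, Y=T, Z=T}.
      branch 2.2 (add T (\lnot (Y \lor \lnot Y) \to (\lnot Y \leftrightarrow W))):
        T (\lnot W \leftrightarrow \lnot Y): β-rule — branch into T \lnot W, T \lnot Y  //  F \lnot W, F \lnot Y.
          branch 2.2.1 (add T \lnot W, T \lnot Y):
            T (\lnot (Y \lor \lnot Y) \to (\lnot Y \leftrightarrow W)): β-rule — branch into F \lnot (Y \lor \lnot Y)  //  T (\lnot Y \leftrightarrow W).
              branch 2.2.1.1 (add F \lnot (Y \lor \lnot Y)):
                F \lnot (Y \lor \lnot Y): β-rule — branch into T Y  //  T \lnot Y.
                  branch 2.2.1.1.1 (add T Y):
                    × closes — contains both Y and \lnot Y.
                  branch 2.2.1.1.2 (add T \lnot Y):
                    ○ open, literals {W=F, Y=F, Z=T}.
              branch 2.2.1.2 (add T (\lnot Y \leftrightarrow W)):
                T (\lnot Y \leftrightarrow W): β-rule — branch into T \lnot Y, T W  //  F \lnot Y, F W.
                  branch 2.2.1.2.1 (add T \lnot Y, T W):
                    × closes — contains both W and \lnot W.
                  branch 2.2.1.2.2 (add F \lnot Y, F W):
                    × closes — contains both Y and \lnot Y.
          branch 2.2.2 (add F \lnot W, F \lnot Y):
            T (\lnot (Y \lor \lnot Y) \to (\lnot Y \leftrightarrow W)): β-rule — branch into F \lnot (Y \lor \lnot Y)  //  T (\lnot Y \leftrightarrow W).
              branch 2.2.2.1 (add F \lnot (Y \lor \lnot Y)):
                F \lnot (Y \lor \lnot Y): β-rule — branch into T Y  //  T \lnot Y.
                  branch 2.2.2.1.1 (add T Y):
                    ○ open, literals {W=T, Y=T, Z=T}.
                  branch 2.2.2.1.2 (add T \lnot Y):
                    × closes — contains both Y and \lnot Y.
              branch 2.2.2.2 (add T (\lnot Y \leftrightarrow W)):
                T (\lnot Y \leftrightarrow W): β-rule — branch into T \lnot Y, T W  //  F \lnot Y, F W.
                  branch 2.2.2.2.1 (add T \lnot Y, T W):
                    × closes — contains both Y and \lnot Y.
                  branch 2.2.2.2.2 (add F \lnot Y, F W):
                    × closes — contains both W and \lnot W.
7 branches closed, 7 open.
Each open branch fixes some atoms; the unmentioned ones are free. Counting distinct full assignments: branch {W=F, Y=T, Z=F} (X) contributes 2 new; branch {W=T, Y=F, Z=F} (X) contributes 2 new; branch {Z=F} (X, Y, W) contributes 4 new; branch {W=F, Y=F, Z=T} (X) contributes 2 new; branch {W=T, Y=T, Z=T} (X) contributes 2 new; branch {W=F, Y=F, Z=T} (X) contributes 0 new; branch {W=T, Y=T, Z=T} (X) contributes 0 new. Total: 12.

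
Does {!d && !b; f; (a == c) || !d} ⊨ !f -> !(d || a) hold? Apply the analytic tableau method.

Yes

Initial set: {T (!d && !b); T f; T ((a == c) || !d); F (!f -> !(d || a))}.
T (!d && !b): α-rule — add T !d, T !b.
F (!f -> !(d || a)): α-rule — add T !f, F !(d || a).
× closes — contains both f and !f.
All 1 branch closes.
Every branch closed, so the premises entail the conclusion.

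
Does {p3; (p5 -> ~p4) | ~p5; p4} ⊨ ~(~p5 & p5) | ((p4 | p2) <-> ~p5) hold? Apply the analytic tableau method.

Yes

Initial set: {T p3; T ((p5 -> ~p4) | ~p5); T p4; F (~(~p5 & p5) | ((p4 | p2) <-> ~p5))}.
F (~(~p5 & p5) | ((p4 | p2) <-> ~p5)): α-rule — add F ~(~p5 & p5), F ((p4 | p2) <-> ~p5).
F ~(~p5 & p5): α-rule — add T ~p5, T p5.
× closes — contains both p5 and ~p5.
All 1 branch closes.
Every branch closed, so the premises entail the conclusion.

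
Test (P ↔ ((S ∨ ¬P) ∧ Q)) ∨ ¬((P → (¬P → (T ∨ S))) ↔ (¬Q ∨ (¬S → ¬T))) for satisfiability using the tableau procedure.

Satisfiable

Initial set: {T ((P ↔ ((S ∨ ¬P) ∧ Q)) ∨ ¬((P → (¬P → (T ∨ S))) ↔ (¬Q ∨ (¬S → ¬T))))}.
T ((P ↔ ((S ∨ ¬P) ∧ Q)) ∨ ¬((P → (¬P → (T ∨ S))) ↔ (¬Q ∨ (¬S → ¬T)))): β-rule — branch into T (P ↔ ((S ∨ ¬P) ∧ Q))  //  T ¬((P → (¬P → (T ∨ S))) ↔ (¬Q ∨ (¬S → ¬T))).
  branch 1 (add T (P ↔ ((S ∨ ¬P) ∧ Q))):
    T (P ↔ ((S ∨ ¬P) ∧ Q)): β-rule — branch into T P, T ((S ∨ ¬P) ∧ Q)  //  F P, F ((S ∨ ¬P) ∧ Q).
      branch 1.1 (add T P, T ((S ∨ ¬P) ∧ Q)):
        T ((S ∨ ¬P) ∧ Q): α-rule — add T (S ∨ ¬P), T Q.
        T (S ∨ ¬P): β-rule — branch into T S  //  T ¬P.
          branch 1.1.1 (add T S):
            ○ open, literals {P=true, Q=true, S=true}.
          branch 1.1.2 (add T ¬P):
            × closes — contains both P and ¬P.
      branch 1.2 (add F P, F ((S ∨ ¬P) ∧ Q)):
        F ((S ∨ ¬P) ∧ Q): β-rule — branch into F (S ∨ ¬P)  //  F Q.
          branch 1.2.1 (add F (S ∨ ¬P)):
            F (S ∨ ¬P): α-rule — add F S, F ¬P.
            × closes — contains both P and ¬P.
          branch 1.2.2 (add F Q):
            ○ open, literals {P=false, Q=false}.
  branch 2 (add T ¬((P → (¬P → (T ∨ S))) ↔ (¬Q ∨ (¬S → ¬T)))):
    T ¬((P → (¬P → (T ∨ S))) ↔ (¬Q ∨ (¬S → ¬T))): β-rule — branch into T (P → (¬P → (T ∨ S))), F (¬Q ∨ (¬S → ¬T))  //  F (P → (¬P → (T ∨ S))), T (¬Q ∨ (¬S → ¬T)).
      branch 2.1 (add T (P → (¬P → (T ∨ S))), F (¬Q ∨ (¬S → ¬T))):
        F (¬Q ∨ (¬S → ¬T)): α-rule — add F ¬Q, F (¬S → ¬T).
        F (¬S → ¬T): α-rule — add T ¬S, F ¬T.
        T (P → (¬P → (T ∨ S))): β-rule — branch into F P  //  T (¬P → (T ∨ S)).
          branch 2.1.1 (add F P):
            ○ open, literals {P=false, Q=true, S=false, T=true}.
          branch 2.1.2 (add T (¬P → (T ∨ S))):
            T (¬P → (T ∨ S)): β-rule — branch into F ¬P  //  T (T ∨ S).
              branch 2.1.2.1 (add F ¬P):
                ○ open, literals {P=true, Q=true, S=false, T=true}.
              branch 2.1.2.2 (add T (T ∨ S)):
                T (T ∨ S): β-rule — branch into T T  //  T S.
                  branch 2.1.2.2.1 (add T T):
                    ○ open, literals {Q=true, S=false, T=true}.
                  branch 2.1.2.2.2 (add T S):
                    × closes — contains both S and ¬S.
      branch 2.2 (add F (P → (¬P → (T ∨ S))), T (¬Q ∨ (¬S → ¬T))):
        F (P → (¬P → (T ∨ S))): α-rule — add T P, F (¬P → (T ∨ S)).
        F (¬P → (T ∨ S)): α-rule — add T ¬P, F (T ∨ S).
        × closes — contains both P and ¬P.
4 branches closed, 5 open.
An open branch gives a satisfying assignment: P=true, Q=true, S=true.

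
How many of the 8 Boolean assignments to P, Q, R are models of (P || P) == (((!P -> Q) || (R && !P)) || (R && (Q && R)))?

5

Initial set: {((P || P) == (((!P -> Q) || (R && !P)) || (R && (Q && R))))}.
((P || P) == (((!P -> Q) || (R && !P)) || (R && (Q && R)))): β-rule — branch into (P || P), (((!P -> Q) || (R && !P)) || (R && (Q && R)))  //  !(P || P), !(((!P -> Q) || (R && !P)) || (R && (Q && R))).
  branch 1 (add (P || P), (((!P -> Q) || (R && !P)) || (R && (Q && R)))):
    (P || P): β-rule — branch into P  //  P.
      branch 1.1 (add P):
        (((!P -> Q) || (R && !P)) || (R && (Q && R))): β-rule — branch into ((!P -> Q) || (R && !P))  //  (R && (Q && R)).
          branch 1.1.1 (add ((!P -> Q) || (R && !P))):
            ((!P -> Q) || (R && !P)): β-rule — branch into (!P -> Q)  //  (R && !P).
              branch 1.1.1.1 (add (!P -> Q)):
                (!P -> Q): β-rule — branch into !!P  //  Q.
                  branch 1.1.1.1.1 (add !!P):
                    ○ open, literals {P=1}.
                  branch 1.1.1.1.2 (add Q):
                    ○ open, literals {P=1, Q=1}.
              branch 1.1.1.2 (add (R && !P)):
                (R && !P): α-rule — add R, !P.
                × closes — contains both P and !P.
          branch 1.1.2 (add (R && (Q && R))):
            (R && (Q && R)): α-rule — add R, (Q && R).
            (Q && R): α-rule — add Q, R.
            ○ open, literals {P=1, Q=1, R=1}.
      branch 1.2 (add P):
        (((!P -> Q) || (R && !P)) || (R && (Q && R))): β-rule — branch into ((!P -> Q) || (R && !P))  //  (R && (Q && R)).
          branch 1.2.1 (add ((!P -> Q) || (R && !P))):
            ((!P -> Q) || (R && !P)): β-rule — branch into (!P -> Q)  //  (R && !P).
              branch 1.2.1.1 (add (!P -> Q)):
                (!P -> Q): β-rule — branch into !!P  //  Q.
                  branch 1.2.1.1.1 (add !!P):
                    ○ open, literals {P=1}.
                  branch 1.2.1.1.2 (add Q):
                    ○ open, literals {P=1, Q=1}.
              branch 1.2.1.2 (add (R && !P)):
                (R && !P): α-rule — add R, !P.
                × closes — contains both P and !P.
          branch 1.2.2 (add (R && (Q && R))):
            (R && (Q && R)): α-rule — add R, (Q && R).
            (Q && R): α-rule — add Q, R.
            ○ open, literals {P=1, Q=1, R=1}.
  branch 2 (add !(P || P), !(((!P -> Q) || (R && !P)) || (R && (Q && R)))):
    !(P || P): α-rule — add !P, !P.
    !(((!P -> Q) || (R && !P)) || (R && (Q && R))): α-rule — add !((!P -> Q) || (R && !P)), !(R && (Q && R)).
    !((!P -> Q) || (R && !P)): α-rule — add !(!P -> Q), !(R && !P).
    !(!P -> Q): α-rule — add !P, !Q.
    !(R && (Q && R)): β-rule — branch into !R  //  !(Q && R).
      branch 2.1 (add !R):
        !(R && !P): β-rule — branch into !R  //  !!P.
          branch 2.1.1 (add !R):
            ○ open, literals {P=0, Q=0, R=0}.
          branch 2.1.2 (add !!P):
            × closes — contains both P and !P.
      branch 2.2 (add !(Q && R)):
        !(R && !P): β-rule — branch into !R  //  !!P.
          branch 2.2.1 (add !R):
            !(Q && R): β-rule — branch into !Q  //  !R.
              branch 2.2.1.1 (add !Q):
                ○ open, literals {P=0, Q=0, R=0}.
              branch 2.2.1.2 (add !R):
                ○ open, literals {P=0, Q=0, R=0}.
          branch 2.2.2 (add !!P):
            × closes — contains both P and !P.
4 branches closed, 9 open.
Each open branch fixes some atoms; the unmentioned ones are free. Counting distinct full assignments: branch {P=1} (Q, R) contributes 4 new; branch {P=1, Q=1} (R) contributes 0 new; branch {P=1, Q=1, R=1} (none free) contributes 0 new; branch {P=1} (Q, R) contributes 0 new; branch {P=1, Q=1} (R) contributes 0 new; branch {P=1, Q=1, R=1} (none free) contributes 0 new; branch {P=0, Q=0, R=0} (none free) contributes 1 new; branch {P=0, Q=0, R=0} (none free) contributes 0 new; branch {P=0, Q=0, R=0} (none free) contributes 0 new. Total: 5.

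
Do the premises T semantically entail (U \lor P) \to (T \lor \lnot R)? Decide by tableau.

Yes

Initial set: {T; \lnot ((U \lor P) \to (T \lor \lnot R))}.
\lnot ((U \lor P) \to (T \lor \lnot R)): α-rule — add (U \lor P), \lnot (T \lor \lnot R).
\lnot (T \lor \lnot R): α-rule — add \lnot T, \lnot \lnot R.
× closes — contains both T and \lnot T.
All 1 branch closes.
Every branch closed, so the premises entail the conclusion.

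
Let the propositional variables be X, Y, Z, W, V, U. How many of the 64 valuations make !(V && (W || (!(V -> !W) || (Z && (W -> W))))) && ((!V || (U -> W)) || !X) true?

Initial set: {T (!(V && (W || (!(V -> !W) || (Z && (W -> W))))) && ((!V || (U -> W)) || !X))}.
T (!(V && (W || (!(V -> !W) || (Z && (W -> W))))) && ((!V || (U -> W)) || !X)): α-rule — add T !(V && (W || (!(V -> !W) || (Z && (W -> W))))), T ((!V || (U -> W)) || !X).
T !(V && (W || (!(V -> !W) || (Z && (W -> W))))): β-rule — branch into F V  //  F (W || (!(V -> !W) || (Z && (W -> W)))).
  branch 1 (add F V):
    T ((!V || (U -> W)) || !X): β-rule — branch into T (!V || (U -> W))  //  T !X.
      branch 1.1 (add T (!V || (U -> W))):
        T (!V || (U -> W)): β-rule — branch into T !V  //  T (U -> W).
          branch 1.1.1 (add T !V):
            ○ open, literals {V=false}.
          branch 1.1.2 (add T (U -> W)):
            T (U -> W): β-rule — branch into F U  //  T W.
              branch 1.1.2.1 (add F U):
                ○ open, literals {U=false, V=false}.
              branch 1.1.2.2 (add T W):
                ○ open, literals {V=false, W=true}.
      branch 1.2 (add T !X):
        ○ open, literals {V=false, X=false}.
  branch 2 (add F (W || (!(V -> !W) || (Z && (W -> W))))):
    F (W || (!(V -> !W) || (Z && (W -> W)))): α-rule — add F W, F (!(V -> !W) || (Z && (W -> W))).
    F (!(V -> !W) || (Z && (W -> W))): α-rule — add F !(V -> !W), F (Z && (W -> W)).
    T ((!V || (U -> W)) || !X): β-rule — branch into T (!V || (U -> W))  //  T !X.
      branch 2.1 (add T (!V || (U -> W))):
        F !(V -> !W): β-rule — branch into F V  //  T !W.
          branch 2.1.1 (add F V):
            F (Z && (W -> W)): β-rule — branch into F Z  //  F (W -> W).
              branch 2.1.1.1 (add F Z):
                T (!V || (U -> W)): β-rule — branch into T !V  //  T (U -> W).
                  branch 2.1.1.1.1 (add T !V):
                    ○ open, literals {V=false, W=false, Z=false}.
                  branch 2.1.1.1.2 (add T (U -> W)):
                    T (U -> W): β-rule — branch into F U  //  T W.
                      branch 2.1.1.1.2.1 (add F U):
                        ○ open, literals {U=false, V=false, W=false, Z=false}.
                      branch 2.1.1.1.2.2 (add T W):
                        × closes — contains both W and !W.
              branch 2.1.1.2 (add F (W -> W)):
                F (W -> W): α-rule — add T W, F W.
                × closes — contains both W and !W.
          branch 2.1.2 (add T !W):
            F (Z && (W -> W)): β-rule — branch into F Z  //  F (W -> W).
              branch 2.1.2.1 (add F Z):
                T (!V || (U -> W)): β-rule — branch into T !V  //  T (U -> W).
                  branch 2.1.2.1.1 (add T !V):
                    ○ open, literals {V=false, W=false, Z=false}.
                  branch 2.1.2.1.2 (add T (U -> W)):
                    T (U -> W): β-rule — branch into F U  //  T W.
                      branch 2.1.2.1.2.1 (add F U):
                        ○ open, literals {U=false, W=false, Z=false}.
                      branch 2.1.2.1.2.2 (add T W):
                        × closes — contains both W and !W.
              branch 2.1.2.2 (add F (W -> W)):
                F (W -> W): α-rule — add T W, F W.
                × closes — contains both W and !W.
      branch 2.2 (add T !X):
        F !(V -> !W): β-rule — branch into F V  //  T !W.
          branch 2.2.1 (add F V):
            F (Z && (W -> W)): β-rule — branch into F Z  //  F (W -> W).
              branch 2.2.1.1 (add F Z):
                ○ open, literals {V=false, W=false, X=false, Z=false}.
              branch 2.2.1.2 (add F (W -> W)):
                F (W -> W): α-rule — add T W, F W.
                × closes — contains both W and !W.
          branch 2.2.2 (add T !W):
            F (Z && (W -> W)): β-rule — branch into F Z  //  F (W -> W).
              branch 2.2.2.1 (add F Z):
                ○ open, literals {W=false, X=false, Z=false}.
              branch 2.2.2.2 (add F (W -> W)):
                F (W -> W): α-rule — add T W, F W.
                × closes — contains both W and !W.
6 branches closed, 10 open.
Each open branch fixes some atoms; the unmentioned ones are free. Counting distinct full assignments: branch {V=false} (X, Y, Z, W, U) contributes 32 new; branch {U=false, V=false} (X, Y, Z, W) contributes 0 new; branch {V=false, W=true} (X, Y, Z, U) contributes 0 new; branch {V=false, X=false} (Y, Z, W, U) contributes 0 new; branch {V=false, W=false, Z=false} (X, Y, U) contributes 0 new; branch {U=false, V=false, W=false, Z=false} (X, Y) contributes 0 new; branch {V=false, W=false, Z=false} (X, Y, U) contributes 0 new; branch {U=false, W=false, Z=false} (X, Y, V) contributes 4 new; branch {V=false, W=false, X=false, Z=false} (Y, U) contributes 0 new; branch {W=false, X=false, Z=false} (Y, V, U) contributes 2 new. Total: 38.

38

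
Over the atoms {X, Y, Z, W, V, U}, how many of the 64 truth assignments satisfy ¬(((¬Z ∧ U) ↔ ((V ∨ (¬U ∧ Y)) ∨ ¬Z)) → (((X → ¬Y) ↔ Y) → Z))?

Initial set: {T ¬(((¬Z ∧ U) ↔ ((V ∨ (¬U ∧ Y)) ∨ ¬Z)) → (((X → ¬Y) ↔ Y) → Z))}.
T ¬(((¬Z ∧ U) ↔ ((V ∨ (¬U ∧ Y)) ∨ ¬Z)) → (((X → ¬Y) ↔ Y) → Z)): α-rule — add T ((¬Z ∧ U) ↔ ((V ∨ (¬U ∧ Y)) ∨ ¬Z)), F (((X → ¬Y) ↔ Y) → Z).
F (((X → ¬Y) ↔ Y) → Z): α-rule — add T ((X → ¬Y) ↔ Y), F Z.
T ((¬Z ∧ U) ↔ ((V ∨ (¬U ∧ Y)) ∨ ¬Z)): β-rule — branch into T (¬Z ∧ U), T ((V ∨ (¬U ∧ Y)) ∨ ¬Z)  //  F (¬Z ∧ U), F ((V ∨ (¬U ∧ Y)) ∨ ¬Z).
  branch 1 (add T (¬Z ∧ U), T ((V ∨ (¬U ∧ Y)) ∨ ¬Z)):
    T (¬Z ∧ U): α-rule — add T ¬Z, T U.
    T ((X → ¬Y) ↔ Y): β-rule — branch into T (X → ¬Y), T Y  //  F (X → ¬Y), F Y.
      branch 1.1 (add T (X → ¬Y), T Y):
        T ((V ∨ (¬U ∧ Y)) ∨ ¬Z): β-rule — branch into T (V ∨ (¬U ∧ Y))  //  T ¬Z.
          branch 1.1.1 (add T (V ∨ (¬U ∧ Y))):
            T (X → ¬Y): β-rule — branch into F X  //  T ¬Y.
              branch 1.1.1.1 (add F X):
                T (V ∨ (¬U ∧ Y)): β-rule — branch into T V  //  T (¬U ∧ Y).
                  branch 1.1.1.1.1 (add T V):
                    ○ open, literals {U=1, V=1, X=0, Y=1, Z=0}.
                  branch 1.1.1.1.2 (add T (¬U ∧ Y)):
                    T (¬U ∧ Y): α-rule — add T ¬U, T Y.
                    × closes — contains both U and ¬U.
              branch 1.1.1.2 (add T ¬Y):
                × closes — contains both Y and ¬Y.
          branch 1.1.2 (add T ¬Z):
            T (X → ¬Y): β-rule — branch into F X  //  T ¬Y.
              branch 1.1.2.1 (add F X):
                ○ open, literals {U=1, X=0, Y=1, Z=0}.
              branch 1.1.2.2 (add T ¬Y):
                × closes — contains both Y and ¬Y.
      branch 1.2 (add F (X → ¬Y), F Y):
        F (X → ¬Y): α-rule — add T X, F ¬Y.
        × closes — contains both Y and ¬Y.
  branch 2 (add F (¬Z ∧ U), F ((V ∨ (¬U ∧ Y)) ∨ ¬Z)):
    F ((V ∨ (¬U ∧ Y)) ∨ ¬Z): α-rule — add F (V ∨ (¬U ∧ Y)), F ¬Z.
    × closes — contains both Z and ¬Z.
5 branches closed, 2 open.
Each open branch fixes some atoms; the unmentioned ones are free. Counting distinct full assignments: branch {U=1, V=1, X=0, Y=1, Z=0} (W) contributes 2 new; branch {U=1, X=0, Y=1, Z=0} (W, V) contributes 2 new. Total: 4.

4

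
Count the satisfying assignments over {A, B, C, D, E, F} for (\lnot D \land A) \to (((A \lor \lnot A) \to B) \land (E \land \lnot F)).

50

Initial set: {((\lnot D \land A) \to (((A \lor \lnot A) \to B) \land (E \land \lnot F)))}.
((\lnot D \land A) \to (((A \lor \lnot A) \to B) \land (E \land \lnot F))): β-rule — branch into \lnot (\lnot D \land A)  //  (((A \lor \lnot A) \to B) \land (E \land \lnot F)).
  branch 1 (add \lnot (\lnot D \land A)):
    \lnot (\lnot D \land A): β-rule — branch into \lnot \lnot D  //  \lnot A.
      branch 1.1 (add \lnot \lnot D):
        ○ open, literals {D=1}.
      branch 1.2 (add \lnot A):
        ○ open, literals {A=0}.
  branch 2 (add (((A \lor \lnot A) \to B) \land (E \land \lnot F))):
    (((A \lor \lnot A) \to B) \land (E \land \lnot F)): α-rule — add ((A \lor \lnot A) \to B), (E \land \lnot F).
    (E \land \lnot F): α-rule — add E, \lnot F.
    ((A \lor \lnot A) \to B): β-rule — branch into \lnot (A \lor \lnot A)  //  B.
      branch 2.1 (add \lnot (A \lor \lnot A)):
        \lnot (A \lor \lnot A): α-rule — add \lnot A, \lnot \lnot A.
        × closes — contains both A and \lnot A.
      branch 2.2 (add B):
        ○ open, literals {B=1, E=1, F=0}.
1 branch closed, 3 open.
Each open branch fixes some atoms; the unmentioned ones are free. Counting distinct full assignments: branch {D=1} (A, B, C, E, F) contributes 32 new; branch {A=0} (B, C, D, E, F) contributes 16 new; branch {B=1, E=1, F=0} (A, C, D) contributes 2 new. Total: 50.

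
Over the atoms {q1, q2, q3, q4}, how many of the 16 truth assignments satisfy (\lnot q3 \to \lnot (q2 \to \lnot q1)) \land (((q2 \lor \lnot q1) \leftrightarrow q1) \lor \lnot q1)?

Initial set: {T ((\lnot q3 \to \lnot (q2 \to \lnot q1)) \land (((q2 \lor \lnot q1) \leftrightarrow q1) \lor \lnot q1))}.
T ((\lnot q3 \to \lnot (q2 \to \lnot q1)) \land (((q2 \lor \lnot q1) \leftrightarrow q1) \lor \lnot q1)): α-rule — add T (\lnot q3 \to \lnot (q2 \to \lnot q1)), T (((q2 \lor \lnot q1) \leftrightarrow q1) \lor \lnot q1).
T (\lnot q3 \to \lnot (q2 \to \lnot q1)): β-rule — branch into F \lnot q3  //  T \lnot (q2 \to \lnot q1).
  branch 1 (add F \lnot q3):
    T (((q2 \lor \lnot q1) \leftrightarrow q1) \lor \lnot q1): β-rule — branch into T ((q2 \lor \lnot q1) \leftrightarrow q1)  //  T \lnot q1.
      branch 1.1 (add T ((q2 \lor \lnot q1) \leftrightarrow q1)):
        T ((q2 \lor \lnot q1) \leftrightarrow q1): β-rule — branch into T (q2 \lor \lnot q1), T q1  //  F (q2 \lor \lnot q1), F q1.
          branch 1.1.1 (add T (q2 \lor \lnot q1), T q1):
            T (q2 \lor \lnot q1): β-rule — branch into T q2  //  T \lnot q1.
              branch 1.1.1.1 (add T q2):
                ○ open, literals {q1=1, q2=1, q3=1}.
              branch 1.1.1.2 (add T \lnot q1):
                × closes — contains both q1 and \lnot q1.
          branch 1.1.2 (add F (q2 \lor \lnot q1), F q1):
            F (q2 \lor \lnot q1): α-rule — add F q2, F \lnot q1.
            × closes — contains both q1 and \lnot q1.
      branch 1.2 (add T \lnot q1):
        ○ open, literals {q1=0, q3=1}.
  branch 2 (add T \lnot (q2 \to \lnot q1)):
    T \lnot (q2 \to \lnot q1): α-rule — add T q2, F \lnot q1.
    T (((q2 \lor \lnot q1) \leftrightarrow q1) \lor \lnot q1): β-rule — branch into T ((q2 \lor \lnot q1) \leftrightarrow q1)  //  T \lnot q1.
      branch 2.1 (add T ((q2 \lor \lnot q1) \leftrightarrow q1)):
        T ((q2 \lor \lnot q1) \leftrightarrow q1): β-rule — branch into T (q2 \lor \lnot q1), T q1  //  F (q2 \lor \lnot q1), F q1.
          branch 2.1.1 (add T (q2 \lor \lnot q1), T q1):
            T (q2 \lor \lnot q1): β-rule — branch into T q2  //  T \lnot q1.
              branch 2.1.1.1 (add T q2):
                ○ open, literals {q1=1, q2=1}.
              branch 2.1.1.2 (add T \lnot q1):
                × closes — contains both q1 and \lnot q1.
          branch 2.1.2 (add F (q2 \lor \lnot q1), F q1):
            × closes — contains both q1 and \lnot q1.
      branch 2.2 (add T \lnot q1):
        × closes — contains both q1 and \lnot q1.
5 branches closed, 3 open.
Each open branch fixes some atoms; the unmentioned ones are free. Counting distinct full assignments: branch {q1=1, q2=1, q3=1} (q4) contributes 2 new; branch {q1=0, q3=1} (q2, q4) contributes 4 new; branch {q1=1, q2=1} (q3, q4) contributes 2 new. Total: 8.

8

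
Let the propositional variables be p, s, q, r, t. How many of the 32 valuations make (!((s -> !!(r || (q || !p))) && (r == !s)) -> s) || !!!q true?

28

Initial set: {((!((s -> !!(r || (q || !p))) && (r == !s)) -> s) || !!!q)}.
((!((s -> !!(r || (q || !p))) && (r == !s)) -> s) || !!!q): β-rule — branch into (!((s -> !!(r || (q || !p))) && (r == !s)) -> s)  //  !!!q.
  branch 1 (add (!((s -> !!(r || (q || !p))) && (r == !s)) -> s)):
    (!((s -> !!(r || (q || !p))) && (r == !s)) -> s): β-rule — branch into !!((s -> !!(r || (q || !p))) && (r == !s))  //  s.
      branch 1.1 (add !!((s -> !!(r || (q || !p))) && (r == !s))):
        !!((s -> !!(r || (q || !p))) && (r == !s)): α-rule — add (s -> !!(r || (q || !p))), (r == !s).
        (s -> !!(r || (q || !p))): β-rule — branch into !s  //  !!(r || (q || !p)).
          branch 1.1.1 (add !s):
            (r == !s): β-rule — branch into r, !s  //  !r, !!s.
              branch 1.1.1.1 (add r, !s):
                ○ open, literals {r=true, s=false}.
              branch 1.1.1.2 (add !r, !!s):
                × closes — contains both s and !s.
          branch 1.1.2 (add !!(r || (q || !p))):
            !!(r || (q || !p)): drop double negation, giving (r || (q || !p)).
            (r == !s): β-rule — branch into r, !s  //  !r, !!s.
              branch 1.1.2.1 (add r, !s):
                (r || (q || !p)): β-rule — branch into r  //  (q || !p).
                  branch 1.1.2.1.1 (add r):
                    ○ open, literals {r=true, s=false}.
                  branch 1.1.2.1.2 (add (q || !p)):
                    (q || !p): β-rule — branch into q  //  !p.
                      branch 1.1.2.1.2.1 (add q):
                        ○ open, literals {q=true, r=true, s=false}.
                      branch 1.1.2.1.2.2 (add !p):
                        ○ open, literals {p=false, r=true, s=false}.
              branch 1.1.2.2 (add !r, !!s):
                (r || (q || !p)): β-rule — branch into r  //  (q || !p).
                  branch 1.1.2.2.1 (add r):
                    × closes — contains both r and !r.
                  branch 1.1.2.2.2 (add (q || !p)):
                    (q || !p): β-rule — branch into q  //  !p.
                      branch 1.1.2.2.2.1 (add q):
                        ○ open, literals {q=true, r=false, s=true}.
                      branch 1.1.2.2.2.2 (add !p):
                        ○ open, literals {p=false, r=false, s=true}.
      branch 1.2 (add s):
        ○ open, literals {s=true}.
  branch 2 (add !!!q):
    !!!q: drop double negation, giving !q.
    ○ open, literals {q=false}.
2 branches closed, 8 open.
Each open branch fixes some atoms; the unmentioned ones are free. Counting distinct full assignments: branch {r=true, s=false} (p, q, t) contributes 8 new; branch {r=true, s=false} (p, q, t) contributes 0 new; branch {q=true, r=true, s=false} (p, t) contributes 0 new; branch {p=false, r=true, s=false} (q, t) contributes 0 new; branch {q=true, r=false, s=true} (p, t) contributes 4 new; branch {p=false, r=false, s=true} (q, t) contributes 2 new; branch {s=true} (p, q, r, t) contributes 10 new; branch {q=false} (p, s, r, t) contributes 4 new. Total: 28.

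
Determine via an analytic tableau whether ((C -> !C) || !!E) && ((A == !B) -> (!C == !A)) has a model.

Satisfiable

Initial set: {(((C -> !C) || !!E) && ((A == !B) -> (!C == !A)))}.
(((C -> !C) || !!E) && ((A == !B) -> (!C == !A))): α-rule — add ((C -> !C) || !!E), ((A == !B) -> (!C == !A)).
((C -> !C) || !!E): β-rule — branch into (C -> !C)  //  !!E.
  branch 1 (add (C -> !C)):
    ((A == !B) -> (!C == !A)): β-rule — branch into !(A == !B)  //  (!C == !A).
      branch 1.1 (add !(A == !B)):
        (C -> !C): β-rule — branch into !C  //  !C.
          branch 1.1.1 (add !C):
            !(A == !B): β-rule — branch into A, !!B  //  !A, !B.
              branch 1.1.1.1 (add A, !!B):
                ○ open, literals {A=T, B=T, C=F}.
              branch 1.1.1.2 (add !A, !B):
                ○ open, literals {A=F, B=F, C=F}.
          branch 1.1.2 (add !C):
            !(A == !B): β-rule — branch into A, !!B  //  !A, !B.
              branch 1.1.2.1 (add A, !!B):
                ○ open, literals {A=T, B=T, C=F}.
              branch 1.1.2.2 (add !A, !B):
                ○ open, literals {A=F, B=F, C=F}.
      branch 1.2 (add (!C == !A)):
        (C -> !C): β-rule — branch into !C  //  !C.
          branch 1.2.1 (add !C):
            (!C == !A): β-rule — branch into !C, !A  //  !!C, !!A.
              branch 1.2.1.1 (add !C, !A):
                ○ open, literals {A=F, C=F}.
              branch 1.2.1.2 (add !!C, !!A):
                × closes — contains both C and !C.
          branch 1.2.2 (add !C):
            (!C == !A): β-rule — branch into !C, !A  //  !!C, !!A.
              branch 1.2.2.1 (add !C, !A):
                ○ open, literals {A=F, C=F}.
              branch 1.2.2.2 (add !!C, !!A):
                × closes — contains both C and !C.
  branch 2 (add !!E):
    !!E: drop double negation, giving E.
    ((A == !B) -> (!C == !A)): β-rule — branch into !(A == !B)  //  (!C == !A).
      branch 2.1 (add !(A == !B)):
        !(A == !B): β-rule — branch into A, !!B  //  !A, !B.
          branch 2.1.1 (add A, !!B):
            ○ open, literals {A=T, B=T, E=T}.
          branch 2.1.2 (add !A, !B):
            ○ open, literals {A=F, B=F, E=T}.
      branch 2.2 (add (!C == !A)):
        (!C == !A): β-rule — branch into !C, !A  //  !!C, !!A.
          branch 2.2.1 (add !C, !A):
            ○ open, literals {A=F, C=F, E=T}.
          branch 2.2.2 (add !!C, !!A):
            ○ open, literals {A=T, C=T, E=T}.
2 branches closed, 10 open.
An open branch gives a satisfying assignment: A=T, B=T, C=F.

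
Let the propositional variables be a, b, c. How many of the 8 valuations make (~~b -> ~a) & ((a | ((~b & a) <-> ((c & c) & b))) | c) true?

Initial set: {((~~b -> ~a) & ((a | ((~b & a) <-> ((c & c) & b))) | c))}.
((~~b -> ~a) & ((a | ((~b & a) <-> ((c & c) & b))) | c)): α-rule — add (~~b -> ~a), ((a | ((~b & a) <-> ((c & c) & b))) | c).
(~~b -> ~a): β-rule — branch into ~~~b  //  ~a.
  branch 1 (add ~~~b):
    ~~~b: drop double negation, giving ~b.
    ((a | ((~b & a) <-> ((c & c) & b))) | c): β-rule — branch into (a | ((~b & a) <-> ((c & c) & b)))  //  c.
      branch 1.1 (add (a | ((~b & a) <-> ((c & c) & b)))):
        (a | ((~b & a) <-> ((c & c) & b))): β-rule — branch into a  //  ((~b & a) <-> ((c & c) & b)).
          branch 1.1.1 (add a):
            ○ open, literals {a=T, b=F}.
          branch 1.1.2 (add ((~b & a) <-> ((c & c) & b))):
            ((~b & a) <-> ((c & c) & b)): β-rule — branch into (~b & a), ((c & c) & b)  //  ~(~b & a), ~((c & c) & b).
              branch 1.1.2.1 (add (~b & a), ((c & c) & b)):
                (~b & a): α-rule — add ~b, a.
                ((c & c) & b): α-rule — add (c & c), b.
                × closes — contains both b and ~b.
              branch 1.1.2.2 (add ~(~b & a), ~((c & c) & b)):
                ~(~b & a): β-rule — branch into ~~b  //  ~a.
                  branch 1.1.2.2.1 (add ~~b):
                    × closes — contains both b and ~b.
                  branch 1.1.2.2.2 (add ~a):
                    ~((c & c) & b): β-rule — branch into ~(c & c)  //  ~b.
                      branch 1.1.2.2.2.1 (add ~(c & c)):
                        ~(c & c): β-rule — branch into ~c  //  ~c.
                          branch 1.1.2.2.2.1.1 (add ~c):
                            ○ open, literals {a=F, b=F, c=F}.
                          branch 1.1.2.2.2.1.2 (add ~c):
                            ○ open, literals {a=F, b=F, c=F}.
                      branch 1.1.2.2.2.2 (add ~b):
                        ○ open, literals {a=F, b=F}.
      branch 1.2 (add c):
        ○ open, literals {b=F, c=T}.
  branch 2 (add ~a):
    ((a | ((~b & a) <-> ((c & c) & b))) | c): β-rule — branch into (a | ((~b & a) <-> ((c & c) & b)))  //  c.
      branch 2.1 (add (a | ((~b & a) <-> ((c & c) & b)))):
        (a | ((~b & a) <-> ((c & c) & b))): β-rule — branch into a  //  ((~b & a) <-> ((c & c) & b)).
          branch 2.1.1 (add a):
            × closes — contains both a and ~a.
          branch 2.1.2 (add ((~b & a) <-> ((c & c) & b))):
            ((~b & a) <-> ((c & c) & b)): β-rule — branch into (~b & a), ((c & c) & b)  //  ~(~b & a), ~((c & c) & b).
              branch 2.1.2.1 (add (~b & a), ((c & c) & b)):
                (~b & a): α-rule — add ~b, a.
                × closes — contains both a and ~a.
              branch 2.1.2.2 (add ~(~b & a), ~((c & c) & b)):
                ~(~b & a): β-rule — branch into ~~b  //  ~a.
                  branch 2.1.2.2.1 (add ~~b):
                    ~((c & c) & b): β-rule — branch into ~(c & c)  //  ~b.
                      branch 2.1.2.2.1.1 (add ~(c & c)):
                        ~(c & c): β-rule — branch into ~c  //  ~c.
                          branch 2.1.2.2.1.1.1 (add ~c):
                            ○ open, literals {a=F, b=T, c=F}.
                          branch 2.1.2.2.1.1.2 (add ~c):
                            ○ open, literals {a=F, b=T, c=F}.
                      branch 2.1.2.2.1.2 (add ~b):
                        × closes — contains both b and ~b.
                  branch 2.1.2.2.2 (add ~a):
                    ~((c & c) & b): β-rule — branch into ~(c & c)  //  ~b.
                      branch 2.1.2.2.2.1 (add ~(c & c)):
                        ~(c & c): β-rule — branch into ~c  //  ~c.
                          branch 2.1.2.2.2.1.1 (add ~c):
                            ○ open, literals {a=F, c=F}.
                          branch 2.1.2.2.2.1.2 (add ~c):
                            ○ open, literals {a=F, c=F}.
                      branch 2.1.2.2.2.2 (add ~b):
                        ○ open, literals {a=F, b=F}.
      branch 2.2 (add c):
        ○ open, literals {a=F, c=T}.
5 branches closed, 11 open.
Each open branch fixes some atoms; the unmentioned ones are free. Counting distinct full assignments: branch {a=T, b=F} (c) contributes 2 new; branch {a=F, b=F, c=F} (none free) contributes 1 new; branch {a=F, b=F, c=F} (none free) contributes 0 new; branch {a=F, b=F} (c) contributes 1 new; branch {b=F, c=T} (a) contributes 0 new; branch {a=F, b=T, c=F} (none free) contributes 1 new; branch {a=F, b=T, c=F} (none free) contributes 0 new; branch {a=F, c=F} (b) contributes 0 new; branch {a=F, c=F} (b) contributes 0 new; branch {a=F, b=F} (c) contributes 0 new; branch {a=F, c=T} (b) contributes 1 new. Total: 6.

6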